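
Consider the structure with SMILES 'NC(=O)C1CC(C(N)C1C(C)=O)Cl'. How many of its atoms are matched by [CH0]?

2

The query [CH0] means: aliphatic carbon with no attached hydrogen.
Check the 13 heavy atoms by environment: 4× C (H1) → no; 1× C (H2) → no; 1× Cl (H0) → no; 2× C (H0) → match; 2× O (H0) → no; 1× C (H3) → no; 2× N (H2) → no.
That gives 2 matching atoms.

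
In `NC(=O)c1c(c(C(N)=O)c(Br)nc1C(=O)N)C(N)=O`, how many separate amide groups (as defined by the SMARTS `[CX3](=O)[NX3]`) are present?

4

[CX3](=O)[NX3] is the SMARTS for an amide: a carbonyl carbon bonded to a trivalent nitrogen.
The molecule carries 4 separate instances of a primary amide (-C(=O)NH2) meeting every constraint; each maps to a distinct set of atoms, giving 4 matches.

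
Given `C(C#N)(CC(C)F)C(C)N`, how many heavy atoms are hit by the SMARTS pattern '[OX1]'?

Check the 10 heavy atoms by environment: 6× C (X4) → no; 1× C (X2) → no; 1× N (X1) → no; 1× N (X3) → no; 1× F (X1) → no.
No environment satisfies the query, so 0 matching atoms.

0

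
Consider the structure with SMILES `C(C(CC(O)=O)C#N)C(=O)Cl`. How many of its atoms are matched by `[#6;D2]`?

3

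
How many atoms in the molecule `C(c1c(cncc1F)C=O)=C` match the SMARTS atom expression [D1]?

3

Check the 11 heavy atoms by environment: 1× n (aromatic, D2) → no; 2× c (aromatic, D2) → no; 3× c (aromatic, D3) → no; 1× F (D1) → match; 2× C (D2) → no; 1× C (D1) → match; 1× O (D1) → match.
Summing the matching environments: 1 + 1 + 1 = 3 matching atoms.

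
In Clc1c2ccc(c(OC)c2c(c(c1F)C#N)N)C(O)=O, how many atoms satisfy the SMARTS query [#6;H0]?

10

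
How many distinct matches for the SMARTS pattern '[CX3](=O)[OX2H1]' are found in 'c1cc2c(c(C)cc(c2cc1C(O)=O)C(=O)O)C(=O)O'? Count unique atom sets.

[CX3](=O)[OX2H1] is the SMARTS for a carboxylic acid: an sp2 carbon double-bonded to O and single-bonded to an -OH oxygen.
The molecule carries 3 separate instances of a carboxylic acid group (-C(=O)OH) meeting every constraint; each maps to a distinct set of atoms, giving 3 matches.

3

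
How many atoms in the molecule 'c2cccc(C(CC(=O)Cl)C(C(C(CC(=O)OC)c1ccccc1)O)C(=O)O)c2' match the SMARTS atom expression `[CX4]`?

Check the 29 heavy atoms by environment: 7× C (X4) → match; 3× C (X3) → no; 3× O (X1) → no; 3× O (X2) → no; 1× Cl (X1) → no; 12× c (aromatic, X3) → no.
That gives 7 matching atoms.

7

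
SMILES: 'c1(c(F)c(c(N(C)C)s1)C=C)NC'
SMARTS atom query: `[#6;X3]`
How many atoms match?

6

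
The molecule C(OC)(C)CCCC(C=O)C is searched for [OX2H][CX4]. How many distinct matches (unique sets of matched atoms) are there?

0

[OX2H][CX4] is the SMARTS for an aliphatic alcohol: a hydroxyl oxygen bound to an sp3 (X4) carbon.
The molecule has a methoxy ether (-OCH3), but the oxygen has H0 (ether), not H1; nothing else fits, so there are 0 matches.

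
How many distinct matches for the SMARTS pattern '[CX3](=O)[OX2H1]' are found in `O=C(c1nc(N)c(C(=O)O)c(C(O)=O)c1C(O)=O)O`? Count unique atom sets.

4

[CX3](=O)[OX2H1] is the SMARTS for a carboxylic acid: an sp2 carbon double-bonded to O and single-bonded to an -OH oxygen.
The molecule carries 4 separate instances of a carboxylic acid group (-C(=O)OH) meeting every constraint; each maps to a distinct set of atoms, giving 4 matches.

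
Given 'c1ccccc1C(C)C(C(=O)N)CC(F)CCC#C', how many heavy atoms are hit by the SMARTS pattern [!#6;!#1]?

3

The query [!#6;!#1] means: not carbon and not hydrogen — any heteroatom.
Check the 19 heavy atoms by environment: 10× C → no; 1× O → match; 1× N → match; 6× c (aromatic) → no; 1× F → match.
Summing the matching environments: 1 + 1 + 1 = 3 matching atoms.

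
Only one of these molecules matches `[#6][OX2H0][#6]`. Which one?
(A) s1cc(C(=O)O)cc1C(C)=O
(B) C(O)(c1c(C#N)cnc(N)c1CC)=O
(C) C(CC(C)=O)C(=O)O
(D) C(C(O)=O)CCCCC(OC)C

D

[#6][OX2H0][#6] describes an aliphatic oxygen bridging two carbons with no H on the oxygen (an ether).
(A) has a carboxylic acid group (-C(=O)OH) but the -OH oxygen has H1; the =O is OX1, not OX2.
(B) has a carboxylic acid group (-C(=O)OH) but the -OH oxygen has H1; the =O is OX1, not OX2.
(C) has a carboxylic acid group (-C(=O)OH) but the -OH oxygen has H1; the =O is OX1, not OX2.
(D) contains a methoxy ether (-OCH3), which satisfies every atom and bond constraint.
So the answer is (D).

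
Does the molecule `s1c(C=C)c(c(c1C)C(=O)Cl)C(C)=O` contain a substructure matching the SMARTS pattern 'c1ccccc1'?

No

The pattern c1ccccc1 describes six aromatic carbons in a ring — a benzene ring.
The closest candidate here is a methyl group (-CH3), but no six-membered all-carbon aromatic ring is present. No other fragment satisfies the full query, so there is no match.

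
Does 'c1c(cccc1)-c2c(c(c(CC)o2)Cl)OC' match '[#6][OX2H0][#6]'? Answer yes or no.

The pattern [#6][OX2H0][#6] describes an aliphatic oxygen bridging two carbons with no H on the oxygen — an ether.
The molecule carries a methoxy ether (-OCH3), whose atoms satisfy every constraint of the query, so the pattern matches.

Yes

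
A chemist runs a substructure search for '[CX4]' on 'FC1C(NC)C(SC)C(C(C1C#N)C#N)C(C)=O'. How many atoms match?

9

The query [CX4] means: C with X4: aliphatic carbon with exactly 4 total connections (bonds + H).
Check the 18 heavy atoms by environment: 9× C (X4) → match; 1× N (X3) → no; 1× C (X3) → no; 1× O (X1) → no; 1× F (X1) → no; 1× S (X2) → no; 2× C (X2) → no; 2× N (X1) → no.
That gives 9 matching atoms.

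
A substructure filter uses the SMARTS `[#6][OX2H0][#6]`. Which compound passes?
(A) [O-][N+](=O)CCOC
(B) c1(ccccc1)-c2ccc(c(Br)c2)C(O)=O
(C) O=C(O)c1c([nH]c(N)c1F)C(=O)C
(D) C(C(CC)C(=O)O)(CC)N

A

[#6][OX2H0][#6] describes an aliphatic oxygen bridging two carbons with no H on the oxygen (an ether).
(A) contains a methoxy ether (-OCH3), which satisfies every atom and bond constraint.
(B) has a carboxylic acid group (-C(=O)OH) but the -OH oxygen has H1; the =O is OX1, not OX2.
(C) has a carboxylic acid group (-C(=O)OH) but the -OH oxygen has H1; the =O is OX1, not OX2.
(D) has a carboxylic acid group (-C(=O)OH) but the -OH oxygen has H1; the =O is OX1, not OX2.
So the answer is (A).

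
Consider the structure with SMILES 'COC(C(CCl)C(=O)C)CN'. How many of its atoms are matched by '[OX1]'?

The query [OX1] means: aliphatic oxygen with one total connection — typically a carbonyl =O or an oxide.
Check the 11 heavy atoms by environment: 6× C (X4) → no; 1× C (X3) → no; 1× O (X1) → match; 1× N (X3) → no; 1× Cl (X1) → no; 1× O (X2) → no.
That gives 1 matching atom.

1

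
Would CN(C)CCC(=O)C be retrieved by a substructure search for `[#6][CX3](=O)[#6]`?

Yes

The pattern [#6][CX3](=O)[#6] describes a carbonyl carbon (no H) flanked by two carbons — a ketone.
The molecule carries an acetyl/ketone group (-C(=O)CH3), whose atoms satisfy every constraint of the query, so the pattern matches.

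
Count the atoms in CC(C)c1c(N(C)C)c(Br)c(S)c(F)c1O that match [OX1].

0

The query [OX1] means: aliphatic oxygen with one total connection — typically a carbonyl =O or an oxide.
Check the 16 heavy atoms by environment: 6× c (aromatic, X3) → no; 1× N (X3) → no; 5× C (X4) → no; 1× Br (X1) → no; 1× O (X2) → no; 1× F (X1) → no; 1× S (X2) → no.
No environment satisfies the query, so 0 matching atoms.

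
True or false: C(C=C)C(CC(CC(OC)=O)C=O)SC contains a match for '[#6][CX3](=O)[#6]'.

The pattern [#6][CX3](=O)[#6] describes a carbonyl carbon (no H) flanked by two carbons — a ketone.
The closest candidate here is a methyl-ester group (-C(=O)OCH3), but one neighbour of the carbonyl carbon is O, not C. No other fragment satisfies the full query, so there is no match.

False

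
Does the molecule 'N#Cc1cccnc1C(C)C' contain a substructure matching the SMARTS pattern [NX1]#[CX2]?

The pattern [NX1]#[CX2] describes a nitrogen triple-bonded to a two-connected carbon — a nitrile.
The molecule carries a nitrile (-C#N), whose atoms satisfy every constraint of the query, so the pattern matches.

Yes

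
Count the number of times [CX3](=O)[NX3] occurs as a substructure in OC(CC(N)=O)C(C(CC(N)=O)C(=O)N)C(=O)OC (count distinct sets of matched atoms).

[CX3](=O)[NX3] is the SMARTS for an amide: a carbonyl carbon bonded to a trivalent nitrogen.
The molecule carries 3 separate instances of a primary amide (-C(=O)NH2) meeting every constraint; each maps to a distinct set of atoms, giving 3 matches.

3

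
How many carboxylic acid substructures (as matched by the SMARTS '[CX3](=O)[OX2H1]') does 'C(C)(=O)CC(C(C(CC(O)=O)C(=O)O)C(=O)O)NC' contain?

[CX3](=O)[OX2H1] is the SMARTS for a carboxylic acid: an sp2 carbon double-bonded to O and single-bonded to an -OH oxygen.
The molecule carries 3 separate instances of a carboxylic acid group (-C(=O)OH) meeting every constraint; each maps to a distinct set of atoms, giving 3 matches.

3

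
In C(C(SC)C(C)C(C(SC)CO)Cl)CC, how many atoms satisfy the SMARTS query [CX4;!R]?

11

Check the 15 heavy atoms by environment: 11× C (X4, acyclic) → match; 2× S (X2, acyclic) → no; 1× O (X2, acyclic) → no; 1× Cl (X1, acyclic) → no.
That gives 11 matching atoms.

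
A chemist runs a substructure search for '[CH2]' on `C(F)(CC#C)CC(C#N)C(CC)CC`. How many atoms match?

The query [CH2] means: aliphatic carbon with exactly two hydrogens.
Check the 14 heavy atoms by environment: 4× C (H2) → match; 4× C (H1) → no; 2× C (H3) → no; 2× C (H0) → no; 1× N (H0) → no; 1× F (H0) → no.
That gives 4 matching atoms.

4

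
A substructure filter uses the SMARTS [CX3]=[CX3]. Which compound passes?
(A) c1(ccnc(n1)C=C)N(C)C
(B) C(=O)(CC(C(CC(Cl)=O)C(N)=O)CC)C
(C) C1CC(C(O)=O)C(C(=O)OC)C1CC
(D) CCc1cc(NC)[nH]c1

A

[CX3]=[CX3] describes a non-aromatic C=C double bond between two sp2 carbons (an alkene).
(A) contains a vinyl group (-CH=CH2), which satisfies every atom and bond constraint.
(B) has an ethyl group (-CH2CH3) but its C-C bond is a single bond between CX4 carbons, not CX3=CX3.
(C) has an ethyl group (-CH2CH3) but its C-C bond is a single bond between CX4 carbons, not CX3=CX3.
(D) has an ethyl group (-CH2CH3) but its C-C bond is a single bond between CX4 carbons, not CX3=CX3.
So the answer is (A).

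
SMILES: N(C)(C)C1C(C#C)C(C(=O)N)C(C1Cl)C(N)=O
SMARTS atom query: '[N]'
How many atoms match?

3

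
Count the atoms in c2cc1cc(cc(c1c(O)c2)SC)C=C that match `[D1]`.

Check the 15 heavy atoms by environment: 5× c (aromatic, D3) → no; 5× c (aromatic, D2) → no; 1× C (D2) → no; 2× C (D1) → match; 1× S (D2) → no; 1× O (D1) → match.
Summing the matching environments: 2 + 1 = 3 matching atoms.

3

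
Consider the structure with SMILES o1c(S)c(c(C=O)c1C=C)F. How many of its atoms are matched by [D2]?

3

The query [D2] means: atom with exactly two heavy-atom neighbours.
Check the 11 heavy atoms by environment: 1× o (aromatic, D2) → match; 4× c (aromatic, D3) → no; 1× S (D1) → no; 2× C (D2) → match; 1× O (D1) → no; 1× F (D1) → no; 1× C (D1) → no.
Summing the matching environments: 1 + 2 = 3 matching atoms.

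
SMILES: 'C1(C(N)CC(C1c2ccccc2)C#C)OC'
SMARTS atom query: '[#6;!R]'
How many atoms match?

3

The query [#6;!R] means: carbon not in any ring.
Check the 16 heavy atoms by environment: 5× C (in 5-ring) → no; 6× c (aromatic, in 6-ring) → no; 1× O (acyclic) → no; 3× C (acyclic) → match; 1× N (acyclic) → no.
That gives 3 matching atoms.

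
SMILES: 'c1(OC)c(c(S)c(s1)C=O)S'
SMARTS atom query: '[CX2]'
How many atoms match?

0

Check the 11 heavy atoms by environment: 1× s (aromatic, X2) → no; 4× c (aromatic, X3) → no; 2× S (X2) → no; 1× O (X2) → no; 1× C (X4) → no; 1× C (X3) → no; 1× O (X1) → no.
No environment satisfies the query, so 0 matching atoms.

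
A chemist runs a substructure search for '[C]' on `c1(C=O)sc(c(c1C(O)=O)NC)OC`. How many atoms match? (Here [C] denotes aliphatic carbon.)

4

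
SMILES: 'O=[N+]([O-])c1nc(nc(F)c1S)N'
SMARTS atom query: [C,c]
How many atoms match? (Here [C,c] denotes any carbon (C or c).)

The query [C,c] means: comma = OR; matches aliphatic or aromatic carbon — same as #6.
Check the 12 heavy atoms by environment: 2× n (aromatic) → no; 4× c (aromatic) → match; 1× F → no; 1× S → no; 1× N → no; 1× N (charge +1) → no; 1× O (charge -1) → no; 1× O → no.
That gives 4 matching atoms.

4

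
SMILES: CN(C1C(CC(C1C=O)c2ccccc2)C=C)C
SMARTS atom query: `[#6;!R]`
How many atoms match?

The query [#6;!R] means: carbon not in any ring.
Check the 18 heavy atoms by environment: 5× C (in 5-ring) → no; 1× N (acyclic) → no; 5× C (acyclic) → match; 6× c (aromatic, in 6-ring) → no; 1× O (acyclic) → no.
That gives 5 matching atoms.

5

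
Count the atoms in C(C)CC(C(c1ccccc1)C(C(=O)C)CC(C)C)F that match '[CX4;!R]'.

11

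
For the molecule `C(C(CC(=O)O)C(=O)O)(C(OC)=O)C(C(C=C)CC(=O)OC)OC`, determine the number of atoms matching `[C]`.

The query [C] means: uppercase C matches aliphatic (non-aromatic) carbon only.
Check the 24 heavy atoms by environment: 15× C → match; 9× O → no.
That gives 15 matching atoms.

15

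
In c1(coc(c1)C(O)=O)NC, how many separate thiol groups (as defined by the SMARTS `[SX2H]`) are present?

0

[SX2H] is the SMARTS for a thiol: an aliphatic sulfur with two connections, one being H.
No fragment in the molecule satisfies every constraint, giving 0 matches.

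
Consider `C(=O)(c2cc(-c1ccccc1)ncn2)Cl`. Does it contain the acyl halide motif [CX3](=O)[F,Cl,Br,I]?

Yes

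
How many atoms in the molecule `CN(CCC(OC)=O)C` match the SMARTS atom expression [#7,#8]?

3

The query [#7,#8] means: nitrogen or oxygen (comma = OR).
Check the 9 heavy atoms by environment: 6× C → no; 1× N → match; 2× O → match.
Summing the matching environments: 1 + 2 = 3 matching atoms.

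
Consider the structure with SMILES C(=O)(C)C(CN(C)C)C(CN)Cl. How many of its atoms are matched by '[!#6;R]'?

The query [!#6;R] means: non-carbon atom that is part of a ring.
Check the 12 heavy atoms by environment: 8× C (acyclic) → no; 1× O (acyclic) → no; 2× N (acyclic) → no; 1× Cl (acyclic) → no.
No environment satisfies the query, so 0 matching atoms.

0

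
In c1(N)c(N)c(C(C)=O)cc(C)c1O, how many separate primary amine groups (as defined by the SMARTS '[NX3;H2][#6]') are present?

2

[NX3;H2][#6] is the SMARTS for a primary amine: a trivalent nitrogen with two H attached to carbon.
The molecule carries 2 separate instances of a primary amino group (-NH2) meeting every constraint; each maps to a distinct set of atoms, giving 2 matches.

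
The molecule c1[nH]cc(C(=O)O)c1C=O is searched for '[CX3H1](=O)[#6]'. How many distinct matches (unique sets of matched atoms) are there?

1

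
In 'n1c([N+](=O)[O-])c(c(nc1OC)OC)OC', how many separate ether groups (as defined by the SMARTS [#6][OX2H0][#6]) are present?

3

[#6][OX2H0][#6] is the SMARTS for an ether: an aliphatic oxygen bridging two carbons with no H on the oxygen.
The molecule carries 3 separate instances of a methoxy ether (-OCH3) meeting every constraint; each maps to a distinct set of atoms, giving 3 matches.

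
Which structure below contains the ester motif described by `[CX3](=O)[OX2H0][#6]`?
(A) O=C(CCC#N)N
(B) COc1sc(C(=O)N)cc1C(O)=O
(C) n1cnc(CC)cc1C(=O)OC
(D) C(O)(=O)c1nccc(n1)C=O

C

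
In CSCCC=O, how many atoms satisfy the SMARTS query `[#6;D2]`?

Check the 6 heavy atoms by environment: 3× C (D2) → match; 1× S (D2) → no; 1× C (D1) → no; 1× O (D1) → no.
That gives 3 matching atoms.

3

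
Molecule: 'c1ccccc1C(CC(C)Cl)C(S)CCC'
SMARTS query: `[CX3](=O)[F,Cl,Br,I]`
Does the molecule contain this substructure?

No

The pattern [CX3](=O)[F,Cl,Br,I] describes a carbonyl carbon bonded to a halogen — an acyl halide.
The closest candidate here is a chloro substituent, but the Cl is not on a carbonyl carbon. No other fragment satisfies the full query, so there is no match.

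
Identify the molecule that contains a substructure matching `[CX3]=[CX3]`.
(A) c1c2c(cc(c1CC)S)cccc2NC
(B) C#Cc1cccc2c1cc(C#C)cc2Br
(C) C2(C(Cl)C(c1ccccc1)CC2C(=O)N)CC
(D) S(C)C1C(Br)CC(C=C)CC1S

D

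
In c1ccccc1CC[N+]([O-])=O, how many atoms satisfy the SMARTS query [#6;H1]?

5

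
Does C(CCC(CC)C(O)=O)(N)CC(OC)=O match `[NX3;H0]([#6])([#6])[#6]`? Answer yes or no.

The pattern [NX3;H0]([#6])([#6])[#6] describes a trivalent nitrogen with no H, bonded to three carbons — a tertiary amine.
The closest candidate here is a primary amino group (-NH2), but the nitrogen has H2, not H0 with three carbons. No other fragment satisfies the full query, so there is no match.

No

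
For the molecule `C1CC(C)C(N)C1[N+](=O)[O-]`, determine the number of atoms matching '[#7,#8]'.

4

The query [#7,#8] means: nitrogen or oxygen (comma = OR).
Check the 10 heavy atoms by environment: 6× C → no; 1× N (charge +1) → match; 1× O (charge -1) → match; 1× O → match; 1× N → match.
Summing the matching environments: 1 + 1 + 1 + 1 = 4 matching atoms.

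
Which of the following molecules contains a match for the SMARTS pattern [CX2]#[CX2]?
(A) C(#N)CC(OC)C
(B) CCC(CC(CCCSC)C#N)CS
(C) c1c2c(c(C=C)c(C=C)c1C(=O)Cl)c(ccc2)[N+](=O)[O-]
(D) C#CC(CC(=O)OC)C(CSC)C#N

D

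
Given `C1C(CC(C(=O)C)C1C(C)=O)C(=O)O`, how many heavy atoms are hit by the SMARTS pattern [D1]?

6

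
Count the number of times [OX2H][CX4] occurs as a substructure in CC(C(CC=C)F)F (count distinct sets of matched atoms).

0

[OX2H][CX4] is the SMARTS for an aliphatic alcohol: a hydroxyl oxygen bound to an sp3 (X4) carbon.
No fragment in the molecule satisfies every constraint, giving 0 matches.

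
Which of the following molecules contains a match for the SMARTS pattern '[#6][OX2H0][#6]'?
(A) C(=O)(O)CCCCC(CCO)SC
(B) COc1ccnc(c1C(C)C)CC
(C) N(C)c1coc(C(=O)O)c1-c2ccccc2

B

[#6][OX2H0][#6] describes an aliphatic oxygen bridging two carbons with no H on the oxygen (an ether).
(A) has a carboxylic acid group (-C(=O)OH) but the -OH oxygen has H1; the =O is OX1, not OX2.
(B) contains a methoxy ether (-OCH3), which satisfies every atom and bond constraint.
(C) has a carboxylic acid group (-C(=O)OH) but the -OH oxygen has H1; the =O is OX1, not OX2.
So the answer is (B).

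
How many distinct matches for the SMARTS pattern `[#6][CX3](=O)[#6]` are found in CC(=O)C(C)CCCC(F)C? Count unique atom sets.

1

[#6][CX3](=O)[#6] is the SMARTS for a ketone: a carbonyl carbon (no H) flanked by two carbons.
Exactly one fragment in the molecule meets all constraints, giving 1 match.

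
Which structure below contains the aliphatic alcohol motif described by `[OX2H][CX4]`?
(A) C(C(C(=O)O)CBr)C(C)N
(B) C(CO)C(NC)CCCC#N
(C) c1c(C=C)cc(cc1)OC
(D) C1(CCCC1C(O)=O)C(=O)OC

[OX2H][CX4] describes a hydroxyl oxygen bound to an sp3 (X4) carbon (an aliphatic alcohol).
(A) has a carboxylic acid group (-C(=O)OH) but the -OH is on a CX3 carbonyl carbon, not a CX4 carbon.
(B) contains a hydroxyl group (-OH), which satisfies every atom and bond constraint.
(C) has a methoxy ether (-OCH3) but the oxygen has H0 (ether), not H1.
(D) has a carboxylic acid group (-C(=O)OH) but the -OH is on a CX3 carbonyl carbon, not a CX4 carbon.
So the answer is (B).

B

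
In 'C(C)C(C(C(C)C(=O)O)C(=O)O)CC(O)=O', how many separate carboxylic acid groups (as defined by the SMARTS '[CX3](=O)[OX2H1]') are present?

3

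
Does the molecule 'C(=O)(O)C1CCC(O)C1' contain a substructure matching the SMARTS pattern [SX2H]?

No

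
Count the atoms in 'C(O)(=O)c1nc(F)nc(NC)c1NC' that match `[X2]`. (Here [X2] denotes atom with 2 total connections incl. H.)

3

The query [X2] means: any atom with exactly two total connections (bonds + H).
Check the 14 heavy atoms by environment: 2× n (aromatic, X2) → match; 4× c (aromatic, X3) → no; 2× N (X3) → no; 2× C (X4) → no; 1× C (X3) → no; 1× O (X1) → no; 1× O (X2) → match; 1× F (X1) → no.
Summing the matching environments: 2 + 1 = 3 matching atoms.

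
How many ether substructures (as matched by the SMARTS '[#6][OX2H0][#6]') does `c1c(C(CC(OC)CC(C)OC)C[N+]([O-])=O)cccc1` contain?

2

[#6][OX2H0][#6] is the SMARTS for an ether: an aliphatic oxygen bridging two carbons with no H on the oxygen.
The molecule carries 2 separate instances of a methoxy ether (-OCH3) meeting every constraint; each maps to a distinct set of atoms, giving 2 matches.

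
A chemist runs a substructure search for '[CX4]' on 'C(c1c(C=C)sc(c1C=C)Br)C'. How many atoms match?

The query [CX4] means: C with X4: aliphatic carbon with exactly 4 total connections (bonds + H).
Check the 12 heavy atoms by environment: 1× s (aromatic, X2) → no; 4× c (aromatic, X3) → no; 4× C (X3) → no; 2× C (X4) → match; 1× Br (X1) → no.
That gives 2 matching atoms.

2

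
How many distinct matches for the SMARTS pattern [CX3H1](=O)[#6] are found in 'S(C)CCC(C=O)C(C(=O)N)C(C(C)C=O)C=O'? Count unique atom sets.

[CX3H1](=O)[#6] is the SMARTS for an aldehyde: an sp2 carbon with one H, double-bonded to O and single-bonded to carbon.
The molecule carries 3 separate instances of an aldehyde (-CHO) meeting every constraint; each maps to a distinct set of atoms, giving 3 matches.

3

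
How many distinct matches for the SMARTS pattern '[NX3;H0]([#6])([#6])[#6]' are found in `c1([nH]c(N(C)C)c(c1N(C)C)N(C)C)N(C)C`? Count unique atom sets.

4

[NX3;H0]([#6])([#6])[#6] is the SMARTS for a tertiary amine: a trivalent nitrogen with no H, bonded to three carbons.
The molecule carries 4 separate instances of a dimethylamino group (-N(CH3)2) meeting every constraint; each maps to a distinct set of atoms, giving 4 matches.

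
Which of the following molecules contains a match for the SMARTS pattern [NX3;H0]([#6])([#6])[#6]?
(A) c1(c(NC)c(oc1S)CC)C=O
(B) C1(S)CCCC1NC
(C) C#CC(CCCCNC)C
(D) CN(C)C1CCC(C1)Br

[NX3;H0]([#6])([#6])[#6] describes a trivalent nitrogen with no H, bonded to three carbons (a tertiary amine).
(A) has an N-methylamino group (-NHCH3) but the nitrogen still has one H (H1), not H0.
(B) has an N-methylamino group (-NHCH3) but the nitrogen still has one H (H1), not H0.
(C) has an N-methylamino group (-NHCH3) but the nitrogen still has one H (H1), not H0.
(D) contains a dimethylamino group (-N(CH3)2), which satisfies every atom and bond constraint.
So the answer is (D).

D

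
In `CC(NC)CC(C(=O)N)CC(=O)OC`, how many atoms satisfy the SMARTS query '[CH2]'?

2

Check the 14 heavy atoms by environment: 3× C (H3) → no; 2× C (H1) → no; 2× C (H2) → match; 2× C (H0) → no; 3× O (H0) → no; 1× N (H2) → no; 1× N (H1) → no.
That gives 2 matching atoms.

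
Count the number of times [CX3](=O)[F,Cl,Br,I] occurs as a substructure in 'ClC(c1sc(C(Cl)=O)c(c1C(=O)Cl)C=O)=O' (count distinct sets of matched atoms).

3

[CX3](=O)[F,Cl,Br,I] is the SMARTS for an acyl halide: a carbonyl carbon bonded to a halogen.
The molecule carries 3 separate instances of an acyl chloride (-C(=O)Cl) meeting every constraint; each maps to a distinct set of atoms, giving 3 matches.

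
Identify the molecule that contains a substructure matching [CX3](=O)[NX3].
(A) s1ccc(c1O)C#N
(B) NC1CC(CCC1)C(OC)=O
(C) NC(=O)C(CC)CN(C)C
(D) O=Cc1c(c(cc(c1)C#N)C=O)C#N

C

[CX3](=O)[NX3] describes a carbonyl carbon bonded to a trivalent nitrogen (an amide).
(A) has a nitrile (-C#N) but the nitrile N is NX1 (triple-bonded), not NX3.
(B) has a methyl-ester group (-C(=O)OCH3) but the carbonyl is bonded to O, not to an NX3 nitrogen.
(C) contains a primary amide (-C(=O)NH2), which satisfies every atom and bond constraint.
(D) has a nitrile (-C#N) but the nitrile N is NX1 (triple-bonded), not NX3.
So the answer is (C).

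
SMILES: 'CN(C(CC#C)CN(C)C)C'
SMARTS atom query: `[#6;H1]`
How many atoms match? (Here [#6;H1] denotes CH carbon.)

Check the 11 heavy atoms by environment: 2× C (H2) → no; 2× C (H1) → match; 1× C (H0) → no; 2× N (H0) → no; 4× C (H3) → no.
That gives 2 matching atoms.

2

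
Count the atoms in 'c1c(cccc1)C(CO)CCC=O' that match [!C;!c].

2

The query [!C;!c] means: neither aliphatic nor aromatic carbon — same as [!#6].
Check the 13 heavy atoms by environment: 5× C → no; 2× O → match; 6× c (aromatic) → no.
That gives 2 matching atoms.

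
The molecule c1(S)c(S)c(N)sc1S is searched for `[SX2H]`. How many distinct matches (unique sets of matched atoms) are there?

3

[SX2H] is the SMARTS for a thiol: an aliphatic sulfur with two connections, one being H.
The molecule carries 3 separate instances of a thiol (-SH) meeting every constraint; each maps to a distinct set of atoms, giving 3 matches.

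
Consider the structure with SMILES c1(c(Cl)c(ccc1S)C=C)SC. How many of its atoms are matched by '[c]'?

6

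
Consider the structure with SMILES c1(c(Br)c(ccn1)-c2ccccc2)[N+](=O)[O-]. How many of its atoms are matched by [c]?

11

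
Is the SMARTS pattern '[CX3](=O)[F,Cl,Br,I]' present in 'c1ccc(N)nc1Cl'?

No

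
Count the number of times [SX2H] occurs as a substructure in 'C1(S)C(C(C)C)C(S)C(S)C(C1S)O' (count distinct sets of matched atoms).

4

[SX2H] is the SMARTS for a thiol: an aliphatic sulfur with two connections, one being H.
The molecule carries 4 separate instances of a thiol (-SH) meeting every constraint; each maps to a distinct set of atoms, giving 4 matches.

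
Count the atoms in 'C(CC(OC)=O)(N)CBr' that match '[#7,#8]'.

Check the 9 heavy atoms by environment: 5× C → no; 2× O → match; 1× N → match; 1× Br → no.
Summing the matching environments: 2 + 1 = 3 matching atoms.

3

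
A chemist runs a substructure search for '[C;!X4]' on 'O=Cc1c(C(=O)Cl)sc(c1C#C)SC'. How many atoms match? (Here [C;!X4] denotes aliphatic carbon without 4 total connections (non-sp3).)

The query [C;!X4] means: aliphatic carbon that does not have four total connections.
Check the 14 heavy atoms by environment: 1× s (aromatic, X2) → no; 4× c (aromatic, X3) → no; 1× S (X2) → no; 1× C (X4) → no; 2× C (X3) → match; 2× O (X1) → no; 2× C (X2) → match; 1× Cl (X1) → no.
Summing the matching environments: 2 + 2 = 4 matching atoms.

4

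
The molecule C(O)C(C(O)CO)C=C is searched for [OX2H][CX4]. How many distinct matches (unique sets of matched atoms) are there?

[OX2H][CX4] is the SMARTS for an aliphatic alcohol: a hydroxyl oxygen bound to an sp3 (X4) carbon.
The molecule carries 3 separate instances of a hydroxyl group (-OH) meeting every constraint; each maps to a distinct set of atoms, giving 3 matches.

3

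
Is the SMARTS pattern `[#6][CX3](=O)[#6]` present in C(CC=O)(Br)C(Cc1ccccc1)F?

No

The pattern [#6][CX3](=O)[#6] describes a carbonyl carbon (no H) flanked by two carbons — a ketone.
The closest candidate here is an aldehyde (-CHO), but the carbonyl carbon has H1, so it is not flanked by two carbons. No other fragment satisfies the full query, so there is no match.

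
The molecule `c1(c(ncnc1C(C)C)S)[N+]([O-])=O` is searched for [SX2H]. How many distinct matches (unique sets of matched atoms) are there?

1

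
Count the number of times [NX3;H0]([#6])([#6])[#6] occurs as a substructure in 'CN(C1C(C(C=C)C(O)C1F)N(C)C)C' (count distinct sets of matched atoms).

2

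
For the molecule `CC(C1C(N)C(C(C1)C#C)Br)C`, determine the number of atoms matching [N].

1

The query [N] means: uppercase N matches aliphatic (non-aromatic) nitrogen only.
Check the 12 heavy atoms by environment: 10× C → no; 1× N → match; 1× Br → no.
That gives 1 matching atom.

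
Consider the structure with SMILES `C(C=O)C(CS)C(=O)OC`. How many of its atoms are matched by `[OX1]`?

The query [OX1] means: aliphatic oxygen with one total connection — typically a carbonyl =O or an oxide.
Check the 10 heavy atoms by environment: 4× C (X4) → no; 2× C (X3) → no; 2× O (X1) → match; 1× O (X2) → no; 1× S (X2) → no.
That gives 2 matching atoms.

2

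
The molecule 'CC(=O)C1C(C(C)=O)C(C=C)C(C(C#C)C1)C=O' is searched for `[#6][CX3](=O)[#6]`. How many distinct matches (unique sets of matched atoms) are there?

[#6][CX3](=O)[#6] is the SMARTS for a ketone: a carbonyl carbon (no H) flanked by two carbons.
The molecule carries 2 separate instances of an acetyl/ketone group (-C(=O)CH3) meeting every constraint; each maps to a distinct set of atoms, giving 2 matches.

2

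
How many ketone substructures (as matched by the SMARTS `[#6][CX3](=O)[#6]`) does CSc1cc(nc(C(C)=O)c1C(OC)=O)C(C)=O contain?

2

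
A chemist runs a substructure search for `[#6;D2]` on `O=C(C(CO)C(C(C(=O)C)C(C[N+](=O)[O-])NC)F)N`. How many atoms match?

The query [#6;D2] means: any carbon bonded to exactly two heavy atoms.
Check the 19 heavy atoms by environment: 2× C (D2) → match; 6× C (D3) → no; 4× O (D1) → no; 2× C (D1) → no; 1× N (charge +1, D3) → no; 1× O (charge -1, D1) → no; 1× N (D1) → no; 1× N (D2) → no; 1× F (D1) → no.
That gives 2 matching atoms.

2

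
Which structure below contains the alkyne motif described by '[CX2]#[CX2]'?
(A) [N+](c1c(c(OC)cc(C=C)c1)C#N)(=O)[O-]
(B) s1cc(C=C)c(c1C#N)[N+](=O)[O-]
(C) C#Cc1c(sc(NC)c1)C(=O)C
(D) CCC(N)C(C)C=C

[CX2]#[CX2] describes a carbon-carbon triple bond (an alkyne).
(A) has a vinyl group (-CH=CH2) but the C=C is a double bond; both carbons are CX3, not CX2.
(B) has a nitrile (-C#N) but the triple bond is C#N, not C#C.
(C) contains an ethynyl group (-C#CH), which satisfies every atom and bond constraint.
(D) has a vinyl group (-CH=CH2) but the C=C is a double bond; both carbons are CX3, not CX2.
So the answer is (C).

C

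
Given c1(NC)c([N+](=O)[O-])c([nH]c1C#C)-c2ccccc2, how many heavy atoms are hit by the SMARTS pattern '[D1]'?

4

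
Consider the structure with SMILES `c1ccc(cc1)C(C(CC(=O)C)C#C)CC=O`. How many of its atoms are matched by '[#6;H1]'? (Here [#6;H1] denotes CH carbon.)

9

The query [#6;H1] means: any carbon bearing exactly one hydrogen.
Check the 17 heavy atoms by environment: 2× C (H2) → no; 4× C (H1) → match; 1× c (aromatic, H0) → no; 5× c (aromatic, H1) → match; 2× O (H0) → no; 2× C (H0) → no; 1× C (H3) → no.
Summing the matching environments: 4 + 5 = 9 matching atoms.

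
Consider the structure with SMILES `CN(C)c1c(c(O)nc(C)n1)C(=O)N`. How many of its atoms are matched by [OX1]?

1

The query [OX1] means: aliphatic oxygen with one total connection — typically a carbonyl =O or an oxide.
Check the 14 heavy atoms by environment: 2× n (aromatic, X2) → no; 4× c (aromatic, X3) → no; 2× N (X3) → no; 3× C (X4) → no; 1× O (X2) → no; 1× C (X3) → no; 1× O (X1) → match.
That gives 1 matching atom.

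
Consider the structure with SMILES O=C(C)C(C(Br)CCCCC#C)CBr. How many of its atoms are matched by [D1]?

The query [D1] means: atom with exactly one heavy-atom neighbour (degree 1).
Check the 14 heavy atoms by environment: 6× C (D2) → no; 3× C (D3) → no; 2× C (D1) → match; 1× O (D1) → match; 2× Br (D1) → match.
Summing the matching environments: 2 + 1 + 2 = 5 matching atoms.

5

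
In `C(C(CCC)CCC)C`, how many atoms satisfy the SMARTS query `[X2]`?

0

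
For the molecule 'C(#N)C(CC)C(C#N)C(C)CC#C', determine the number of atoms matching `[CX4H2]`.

Check the 13 heavy atoms by environment: 2× C (H2, X4) → match; 3× C (H1, X4) → no; 2× C (H3, X4) → no; 3× C (H0, X2) → no; 2× N (H0, X1) → no; 1× C (H1, X2) → no.
That gives 2 matching atoms.

2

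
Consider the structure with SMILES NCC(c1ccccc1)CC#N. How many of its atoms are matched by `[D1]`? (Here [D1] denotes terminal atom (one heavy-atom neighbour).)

Check the 12 heavy atoms by environment: 3× C (D2) → no; 1× C (D3) → no; 1× c (aromatic, D3) → no; 5× c (aromatic, D2) → no; 2× N (D1) → match.
That gives 2 matching atoms.

2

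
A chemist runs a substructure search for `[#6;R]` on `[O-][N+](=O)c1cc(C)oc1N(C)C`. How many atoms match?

4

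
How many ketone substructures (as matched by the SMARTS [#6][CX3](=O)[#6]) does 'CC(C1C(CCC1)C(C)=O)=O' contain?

2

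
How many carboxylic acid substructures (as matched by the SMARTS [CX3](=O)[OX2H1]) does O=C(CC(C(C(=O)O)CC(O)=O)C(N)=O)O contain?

3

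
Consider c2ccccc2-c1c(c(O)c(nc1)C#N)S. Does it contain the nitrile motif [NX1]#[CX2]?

The pattern [NX1]#[CX2] describes a nitrogen triple-bonded to a two-connected carbon — a nitrile.
The molecule carries a nitrile (-C#N), whose atoms satisfy every constraint of the query, so the pattern matches.

Yes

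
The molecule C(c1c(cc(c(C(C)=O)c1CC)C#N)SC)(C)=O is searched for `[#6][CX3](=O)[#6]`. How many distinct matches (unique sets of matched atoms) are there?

2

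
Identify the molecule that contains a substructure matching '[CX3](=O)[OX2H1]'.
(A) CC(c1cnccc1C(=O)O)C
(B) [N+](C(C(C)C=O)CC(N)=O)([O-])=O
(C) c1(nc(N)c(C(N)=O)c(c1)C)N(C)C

A

[CX3](=O)[OX2H1] describes an sp2 carbon double-bonded to O and single-bonded to an -OH oxygen (a carboxylic acid).
(A) contains a carboxylic acid group (-C(=O)OH), which satisfies every atom and bond constraint.
(B) has an aldehyde (-CHO) but there is no singly-bonded oxygen on the carbonyl carbon.
(C) has a primary amide (-C(=O)NH2) but the carbonyl is bonded to N, not to an -OH oxygen.
So the answer is (A).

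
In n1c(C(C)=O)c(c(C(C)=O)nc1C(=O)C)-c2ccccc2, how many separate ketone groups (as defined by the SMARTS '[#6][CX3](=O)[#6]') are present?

3

[#6][CX3](=O)[#6] is the SMARTS for a ketone: a carbonyl carbon (no H) flanked by two carbons.
The molecule carries 3 separate instances of an acetyl/ketone group (-C(=O)CH3) meeting every constraint; each maps to a distinct set of atoms, giving 3 matches.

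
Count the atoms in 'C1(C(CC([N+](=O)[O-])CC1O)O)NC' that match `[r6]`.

6

Check the 13 heavy atoms by environment: 6× C (in 6-ring) → match; 1× N (acyclic) → no; 1× C (acyclic) → no; 1× N (charge +1, acyclic) → no; 1× O (charge -1, acyclic) → no; 3× O (acyclic) → no.
That gives 6 matching atoms.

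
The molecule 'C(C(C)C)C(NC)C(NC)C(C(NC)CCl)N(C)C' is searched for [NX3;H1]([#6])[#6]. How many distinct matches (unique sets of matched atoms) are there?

3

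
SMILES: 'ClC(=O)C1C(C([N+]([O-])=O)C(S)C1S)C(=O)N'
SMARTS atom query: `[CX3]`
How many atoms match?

Check the 16 heavy atoms by environment: 5× C (X4) → no; 2× S (X2) → no; 1× N (charge +1, X3) → no; 1× O (charge -1, X1) → no; 3× O (X1) → no; 2× C (X3) → match; 1× N (X3) → no; 1× Cl (X1) → no.
That gives 2 matching atoms.

2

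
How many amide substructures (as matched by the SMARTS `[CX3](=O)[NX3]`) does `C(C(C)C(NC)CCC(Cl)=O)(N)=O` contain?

[CX3](=O)[NX3] is the SMARTS for an amide: a carbonyl carbon bonded to a trivalent nitrogen.
Exactly one fragment in the molecule meets all constraints, giving 1 match.

1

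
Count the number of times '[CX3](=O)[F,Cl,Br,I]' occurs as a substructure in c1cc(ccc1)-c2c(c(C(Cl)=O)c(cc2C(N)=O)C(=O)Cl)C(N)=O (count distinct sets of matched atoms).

[CX3](=O)[F,Cl,Br,I] is the SMARTS for an acyl halide: a carbonyl carbon bonded to a halogen.
The molecule carries 2 separate instances of an acyl chloride (-C(=O)Cl) meeting every constraint; each maps to a distinct set of atoms, giving 2 matches.

2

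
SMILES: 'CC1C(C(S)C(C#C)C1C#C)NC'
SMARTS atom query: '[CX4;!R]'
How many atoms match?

2

Check the 13 heavy atoms by environment: 5× C (X4, in 5-ring) → no; 1× N (X3, acyclic) → no; 2× C (X4, acyclic) → match; 4× C (X2, acyclic) → no; 1× S (X2, acyclic) → no.
That gives 2 matching atoms.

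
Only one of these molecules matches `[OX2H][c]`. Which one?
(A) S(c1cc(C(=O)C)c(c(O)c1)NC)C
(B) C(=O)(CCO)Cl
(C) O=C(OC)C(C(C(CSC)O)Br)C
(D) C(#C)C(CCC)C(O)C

[OX2H][c] describes a hydroxyl oxygen attached to an aromatic carbon (a phenol).
(A) contains a hydroxyl group (-OH), which satisfies every atom and bond constraint.
(B) has a hydroxyl group (-OH) but the -OH is on an aliphatic carbon, not an aromatic c.
(C) has a hydroxyl group (-OH) but the -OH is on an aliphatic carbon, not an aromatic c.
(D) has a hydroxyl group (-OH) but the -OH is on an aliphatic carbon, not an aromatic c.
So the answer is (A).

A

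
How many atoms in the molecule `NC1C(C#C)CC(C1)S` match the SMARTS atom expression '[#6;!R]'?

2

The query [#6;!R] means: carbon not in any ring.
Check the 9 heavy atoms by environment: 5× C (in 5-ring) → no; 1× N (acyclic) → no; 1× S (acyclic) → no; 2× C (acyclic) → match.
That gives 2 matching atoms.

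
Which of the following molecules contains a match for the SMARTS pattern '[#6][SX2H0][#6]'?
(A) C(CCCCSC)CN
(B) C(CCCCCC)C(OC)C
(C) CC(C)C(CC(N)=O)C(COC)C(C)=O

[#6][SX2H0][#6] describes an aliphatic sulfur bridging two carbons with no H on the sulfur (a thioether).
(A) contains a methylthio ether (-SCH3), which satisfies every atom and bond constraint.
(B) has a methoxy ether (-OCH3) but the bridging atom is O, not S.
(C) has a methoxy ether (-OCH3) but the bridging atom is O, not S.
So the answer is (A).

A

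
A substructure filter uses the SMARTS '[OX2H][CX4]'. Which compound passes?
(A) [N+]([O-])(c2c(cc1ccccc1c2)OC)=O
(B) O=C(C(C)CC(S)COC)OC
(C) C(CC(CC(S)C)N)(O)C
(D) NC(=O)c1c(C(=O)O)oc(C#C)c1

C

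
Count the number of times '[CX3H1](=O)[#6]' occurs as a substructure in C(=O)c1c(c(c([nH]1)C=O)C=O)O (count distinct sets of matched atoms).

[CX3H1](=O)[#6] is the SMARTS for an aldehyde: an sp2 carbon with one H, double-bonded to O and single-bonded to carbon.
The molecule carries 3 separate instances of an aldehyde (-CHO) meeting every constraint; each maps to a distinct set of atoms, giving 3 matches.

3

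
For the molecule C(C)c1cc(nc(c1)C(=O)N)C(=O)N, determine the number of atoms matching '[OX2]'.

0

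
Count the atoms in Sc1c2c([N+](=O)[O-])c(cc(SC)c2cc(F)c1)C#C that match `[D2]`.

5

The query [D2] means: atom with exactly two heavy-atom neighbours.
Check the 19 heavy atoms by environment: 7× c (aromatic, D3) → no; 3× c (aromatic, D2) → match; 1× N (charge +1, D3) → no; 1× O (charge -1, D1) → no; 1× O (D1) → no; 1× F (D1) → no; 1× S (D2) → match; 2× C (D1) → no; 1× S (D1) → no; 1× C (D2) → match.
Summing the matching environments: 3 + 1 + 1 = 5 matching atoms.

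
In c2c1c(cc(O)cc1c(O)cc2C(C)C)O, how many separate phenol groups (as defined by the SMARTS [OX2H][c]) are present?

3

[OX2H][c] is the SMARTS for a phenol: a hydroxyl oxygen attached to an aromatic carbon.
The molecule carries 3 separate instances of a hydroxyl group (-OH) meeting every constraint; each maps to a distinct set of atoms, giving 3 matches.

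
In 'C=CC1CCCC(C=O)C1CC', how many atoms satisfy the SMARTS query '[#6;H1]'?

Check the 12 heavy atoms by environment: 5× C (H2) → no; 5× C (H1) → match; 1× O (H0) → no; 1× C (H3) → no.
That gives 5 matching atoms.

5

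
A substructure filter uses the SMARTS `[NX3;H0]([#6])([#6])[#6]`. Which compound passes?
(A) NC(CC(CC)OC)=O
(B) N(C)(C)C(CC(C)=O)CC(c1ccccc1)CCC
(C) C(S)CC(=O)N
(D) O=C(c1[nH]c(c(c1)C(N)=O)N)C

B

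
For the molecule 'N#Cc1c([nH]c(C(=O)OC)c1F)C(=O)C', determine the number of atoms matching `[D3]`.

6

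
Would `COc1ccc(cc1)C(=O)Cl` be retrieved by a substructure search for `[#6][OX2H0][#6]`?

The pattern [#6][OX2H0][#6] describes an aliphatic oxygen bridging two carbons with no H on the oxygen — an ether.
The molecule carries a methoxy ether (-OCH3), whose atoms satisfy every constraint of the query, so the pattern matches.

Yes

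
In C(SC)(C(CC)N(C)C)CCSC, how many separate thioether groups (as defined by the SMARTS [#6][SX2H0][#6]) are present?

2

[#6][SX2H0][#6] is the SMARTS for a thioether: an aliphatic sulfur bridging two carbons with no H on the sulfur.
The molecule carries 2 separate instances of a methylthio ether (-SCH3) meeting every constraint; each maps to a distinct set of atoms, giving 2 matches.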